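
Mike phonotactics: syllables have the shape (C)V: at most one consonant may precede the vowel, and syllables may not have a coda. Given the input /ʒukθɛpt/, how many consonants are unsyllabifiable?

3

The consonants /k/, /p/, /t/ cannot be parsed into a legal (C)V syllable (no codas are permitted; onsets are limited to one consonant).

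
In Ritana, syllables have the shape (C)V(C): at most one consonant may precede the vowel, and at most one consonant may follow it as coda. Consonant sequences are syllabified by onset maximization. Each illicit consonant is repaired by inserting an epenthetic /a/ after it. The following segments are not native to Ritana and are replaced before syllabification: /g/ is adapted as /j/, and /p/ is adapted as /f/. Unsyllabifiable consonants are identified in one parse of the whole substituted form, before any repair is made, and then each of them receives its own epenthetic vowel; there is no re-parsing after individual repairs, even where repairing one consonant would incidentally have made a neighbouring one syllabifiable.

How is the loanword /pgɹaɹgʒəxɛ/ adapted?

Substitution: /p/ → /f/, /g/ → /j/, giving /fjɹaɹjʒəxɛ/.
Under (C)V(C), the unsyllabifiable consonants are /f/, /j/, /j/ (at most one coda consonant is licensed; onsets are limited to one consonant).
Inserting the epenthetic vowel yields /f/ → /fa/, /j/ → /ja/, /j/ → /ja/.

fajaɹaɹjaʒəxɛ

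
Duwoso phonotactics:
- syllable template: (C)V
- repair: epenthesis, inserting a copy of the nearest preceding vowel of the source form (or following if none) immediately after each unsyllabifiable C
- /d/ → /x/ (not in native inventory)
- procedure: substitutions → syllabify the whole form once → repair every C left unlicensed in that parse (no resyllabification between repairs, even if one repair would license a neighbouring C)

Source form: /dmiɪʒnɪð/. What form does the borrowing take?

ximiɪʒɪnɪðɪ

Substitution: /d/ → /x/, giving /xmiɪʒnɪð/.
Syllabifying with onset maximization leaves /x/, /ʒ/, /ð/ stranded (no codas are permitted; onsets are limited to one consonant).
Inserting the epenthetic vowel yields /x/ → /xi/, /ʒ/ → /ʒɪ/, /ð/ → /ðɪ/.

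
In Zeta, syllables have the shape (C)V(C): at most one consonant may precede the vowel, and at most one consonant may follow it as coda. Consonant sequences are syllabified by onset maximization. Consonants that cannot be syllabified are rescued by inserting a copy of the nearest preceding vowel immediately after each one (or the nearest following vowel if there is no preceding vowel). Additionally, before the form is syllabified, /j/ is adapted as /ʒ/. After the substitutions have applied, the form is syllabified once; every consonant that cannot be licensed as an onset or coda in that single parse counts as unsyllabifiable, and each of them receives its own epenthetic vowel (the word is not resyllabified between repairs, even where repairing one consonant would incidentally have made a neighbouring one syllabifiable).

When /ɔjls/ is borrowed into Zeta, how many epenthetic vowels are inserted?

2

After substitution the input is /ɔʒls/.
The unsyllabifiable consonants are /l/, /s/; each receives one epenthetic vowel.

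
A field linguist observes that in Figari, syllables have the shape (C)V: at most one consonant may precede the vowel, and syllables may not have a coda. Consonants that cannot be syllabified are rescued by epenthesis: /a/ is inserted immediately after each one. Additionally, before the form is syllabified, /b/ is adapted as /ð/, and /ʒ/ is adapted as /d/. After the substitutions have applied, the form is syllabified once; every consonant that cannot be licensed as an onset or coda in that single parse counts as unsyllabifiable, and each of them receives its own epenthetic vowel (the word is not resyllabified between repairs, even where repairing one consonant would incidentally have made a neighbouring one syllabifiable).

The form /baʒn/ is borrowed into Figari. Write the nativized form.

ðadana

Substitution: /b/ → /ð/, /ʒ/ → /d/, giving /ðadn/.
The consonants /d/, /n/ cannot be parsed into a legal (C)V syllable (no codas are permitted; onsets are limited to one consonant).
Inserting the epenthetic vowel yields /d/ → /da/, /n/ → /na/.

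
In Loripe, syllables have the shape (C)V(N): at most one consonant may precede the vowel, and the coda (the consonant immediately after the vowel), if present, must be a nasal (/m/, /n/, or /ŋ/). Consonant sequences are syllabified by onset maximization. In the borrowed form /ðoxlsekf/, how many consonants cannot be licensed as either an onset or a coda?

Under (C)V(N), the unsyllabifiable consonants are /x/, /l/, /k/, /f/ (only a nasal (/m/, /n/, or /ŋ/) is licensed in coda position; onsets are limited to one consonant).

4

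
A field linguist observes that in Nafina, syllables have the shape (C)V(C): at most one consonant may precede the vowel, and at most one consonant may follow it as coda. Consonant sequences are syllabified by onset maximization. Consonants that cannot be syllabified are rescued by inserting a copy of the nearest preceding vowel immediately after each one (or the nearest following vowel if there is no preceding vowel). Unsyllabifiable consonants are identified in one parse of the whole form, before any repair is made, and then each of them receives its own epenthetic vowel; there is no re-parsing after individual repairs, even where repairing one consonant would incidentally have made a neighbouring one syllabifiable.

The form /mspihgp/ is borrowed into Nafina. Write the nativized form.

misipihgipi

Syllabifying with onset maximization leaves /m/, /s/, /g/, /p/ stranded (at most one coda consonant is licensed; onsets are limited to one consonant).
Epenthesis after each stranded consonant: /m/ → /mi/, /s/ → /si/, /g/ → /gi/, /p/ → /pi/.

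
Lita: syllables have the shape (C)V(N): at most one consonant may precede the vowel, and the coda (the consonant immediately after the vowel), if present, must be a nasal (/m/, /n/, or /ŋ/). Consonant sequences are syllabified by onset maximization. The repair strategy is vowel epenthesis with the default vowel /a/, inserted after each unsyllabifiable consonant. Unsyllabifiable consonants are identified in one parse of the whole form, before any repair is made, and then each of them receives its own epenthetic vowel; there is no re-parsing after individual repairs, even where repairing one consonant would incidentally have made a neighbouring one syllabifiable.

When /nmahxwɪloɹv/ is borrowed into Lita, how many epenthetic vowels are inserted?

The unsyllabifiable consonants are /n/, /h/, /x/, /ɹ/, /v/; each receives one epenthetic vowel.

5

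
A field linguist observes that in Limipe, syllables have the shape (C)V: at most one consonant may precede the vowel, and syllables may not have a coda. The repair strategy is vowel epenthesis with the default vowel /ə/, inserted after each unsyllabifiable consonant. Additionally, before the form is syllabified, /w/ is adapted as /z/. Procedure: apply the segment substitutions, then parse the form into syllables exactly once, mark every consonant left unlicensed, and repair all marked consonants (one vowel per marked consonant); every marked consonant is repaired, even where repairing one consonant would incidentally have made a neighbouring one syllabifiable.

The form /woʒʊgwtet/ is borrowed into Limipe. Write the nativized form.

zoʒʊgəzətetə

Substitution: /w/ → /z/, giving /zoʒʊgztet/.
Syllabifying with onset maximization leaves /g/, /z/, /t/ stranded (no codas are permitted; onsets are limited to one consonant).
Each unlicensed consonant becomes the onset of a new syllable: /g/ → /gə/, /z/ → /zə/, /t/ → /tə/.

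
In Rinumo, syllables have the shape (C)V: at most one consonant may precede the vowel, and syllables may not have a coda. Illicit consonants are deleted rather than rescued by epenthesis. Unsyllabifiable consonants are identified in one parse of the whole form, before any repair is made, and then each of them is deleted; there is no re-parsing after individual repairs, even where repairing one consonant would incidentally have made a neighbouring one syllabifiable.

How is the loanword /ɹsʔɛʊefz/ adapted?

Under (C)V, the unsyllabifiable consonants are /ɹ/, /s/, /f/, /z/ (no codas are permitted; onsets are limited to one consonant).
Each unlicensed consonant is deleted: /ɹ/, /s/, /f/, /z/.

ʔɛʊe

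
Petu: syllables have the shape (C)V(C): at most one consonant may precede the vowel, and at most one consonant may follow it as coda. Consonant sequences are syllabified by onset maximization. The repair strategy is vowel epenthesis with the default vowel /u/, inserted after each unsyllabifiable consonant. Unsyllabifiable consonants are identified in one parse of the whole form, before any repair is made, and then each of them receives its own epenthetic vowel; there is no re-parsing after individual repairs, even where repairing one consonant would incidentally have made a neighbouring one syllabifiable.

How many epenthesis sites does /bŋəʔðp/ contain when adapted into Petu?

3

The unsyllabifiable consonants are /b/, /ð/, /p/; each receives one epenthetic vowel.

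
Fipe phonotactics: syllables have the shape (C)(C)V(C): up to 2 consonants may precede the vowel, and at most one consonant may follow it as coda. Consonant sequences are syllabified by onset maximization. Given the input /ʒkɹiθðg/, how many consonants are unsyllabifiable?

Under (C)(C)V(C), the unsyllabifiable consonants are /ʒ/, /ð/, /g/ (at most one coda consonant is licensed; onsets may contain at most 2 consonants).

3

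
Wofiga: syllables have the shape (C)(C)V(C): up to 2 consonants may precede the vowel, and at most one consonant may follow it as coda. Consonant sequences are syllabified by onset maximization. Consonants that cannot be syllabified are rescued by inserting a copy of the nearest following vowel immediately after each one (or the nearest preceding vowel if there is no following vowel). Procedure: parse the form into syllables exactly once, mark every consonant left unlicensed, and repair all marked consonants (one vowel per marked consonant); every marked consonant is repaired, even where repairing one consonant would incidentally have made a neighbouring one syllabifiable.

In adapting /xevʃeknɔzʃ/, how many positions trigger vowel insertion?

The unsyllabifiable consonants are /ʃ/; each receives one epenthetic vowel.

1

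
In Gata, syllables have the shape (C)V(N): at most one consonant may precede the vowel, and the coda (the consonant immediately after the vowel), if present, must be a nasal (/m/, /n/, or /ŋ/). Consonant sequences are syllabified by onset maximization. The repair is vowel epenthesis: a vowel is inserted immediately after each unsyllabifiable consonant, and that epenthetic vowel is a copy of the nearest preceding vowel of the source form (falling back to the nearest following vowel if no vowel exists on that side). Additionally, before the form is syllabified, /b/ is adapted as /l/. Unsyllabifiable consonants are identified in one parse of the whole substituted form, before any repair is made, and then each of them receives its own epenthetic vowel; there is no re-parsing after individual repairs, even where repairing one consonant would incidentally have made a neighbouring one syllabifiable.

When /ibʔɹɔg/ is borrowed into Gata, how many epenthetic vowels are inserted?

After substitution the input is /ilʔɹɔg/.
The unsyllabifiable consonants are /l/, /ʔ/, /g/; each receives one epenthetic vowel.

3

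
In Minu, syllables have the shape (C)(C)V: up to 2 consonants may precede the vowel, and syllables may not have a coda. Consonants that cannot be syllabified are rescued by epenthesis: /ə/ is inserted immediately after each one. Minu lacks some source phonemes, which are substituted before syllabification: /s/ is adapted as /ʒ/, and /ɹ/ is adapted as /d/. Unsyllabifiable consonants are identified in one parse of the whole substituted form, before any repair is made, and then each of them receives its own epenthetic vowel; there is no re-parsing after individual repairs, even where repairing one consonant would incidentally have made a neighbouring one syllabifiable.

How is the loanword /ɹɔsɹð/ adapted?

Substitution: /ɹ/ → /d/, /s/ → /ʒ/, giving /dɔʒdð/.
Under (C)(C)V, the unsyllabifiable consonants are /ʒ/, /d/, /ð/ (no codas are permitted; onsets may contain at most 2 consonants).
Epenthesis after each stranded consonant: /ʒ/ → /ʒə/, /d/ → /də/, /ð/ → /ðə/.

dɔʒədəðə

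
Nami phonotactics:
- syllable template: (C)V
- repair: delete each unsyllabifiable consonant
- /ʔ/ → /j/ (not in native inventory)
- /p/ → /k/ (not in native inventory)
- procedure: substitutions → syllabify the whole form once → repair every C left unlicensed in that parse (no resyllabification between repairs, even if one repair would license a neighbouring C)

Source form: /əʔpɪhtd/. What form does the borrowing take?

Substitution: /ʔ/ → /j/, /p/ → /k/, giving /əjkɪhtd/.
Under (C)V, the unsyllabifiable consonants are /j/, /h/, /t/, /d/ (no codas are permitted; onsets are limited to one consonant).
Deleting the stranded consonants removes /j/, /h/, /t/, /d/.

əkɪ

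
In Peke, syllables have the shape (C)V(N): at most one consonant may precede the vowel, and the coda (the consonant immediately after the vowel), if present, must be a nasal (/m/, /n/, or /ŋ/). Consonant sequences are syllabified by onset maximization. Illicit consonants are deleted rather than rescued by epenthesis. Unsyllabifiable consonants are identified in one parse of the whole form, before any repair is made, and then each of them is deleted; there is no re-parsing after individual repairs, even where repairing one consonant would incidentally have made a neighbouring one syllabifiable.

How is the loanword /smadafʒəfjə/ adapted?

madaʒəjə

Under (C)V(N), the unsyllabifiable consonants are /s/, /f/, /f/ (only a nasal (/m/, /n/, or /ŋ/) is licensed in coda position; onsets are limited to one consonant).
Deleting the stranded consonants removes /s/, /f/, /f/.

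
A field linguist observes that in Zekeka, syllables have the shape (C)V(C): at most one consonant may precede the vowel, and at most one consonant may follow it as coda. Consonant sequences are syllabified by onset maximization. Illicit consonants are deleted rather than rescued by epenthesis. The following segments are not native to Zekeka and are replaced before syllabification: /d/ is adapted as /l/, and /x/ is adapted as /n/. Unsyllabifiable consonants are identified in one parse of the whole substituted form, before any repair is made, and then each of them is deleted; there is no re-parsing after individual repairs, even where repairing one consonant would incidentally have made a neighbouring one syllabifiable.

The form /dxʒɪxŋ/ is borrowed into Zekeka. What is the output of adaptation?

Substitution: /d/ → /l/, /x/ → /n/, giving /lnʒɪnŋ/.
Under (C)V(C), the unsyllabifiable consonants are /l/, /n/, /ŋ/ (at most one coda consonant is licensed; onsets are limited to one consonant).
Deletion applies to /l/, /n/, /ŋ/.

ʒɪn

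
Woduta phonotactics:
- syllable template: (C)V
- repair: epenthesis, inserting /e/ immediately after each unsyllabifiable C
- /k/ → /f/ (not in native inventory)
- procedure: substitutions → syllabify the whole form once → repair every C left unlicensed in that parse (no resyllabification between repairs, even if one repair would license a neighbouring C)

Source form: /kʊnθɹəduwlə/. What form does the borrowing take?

Substitution: /k/ → /f/, giving /fʊnθɹəduwlə/.
Syllabifying with onset maximization leaves /n/, /θ/, /w/ stranded (no codas are permitted; onsets are limited to one consonant).
Epenthesis after each stranded consonant: /n/ → /ne/, /θ/ → /θe/, /w/ → /we/.

fʊneθeɹəduwelə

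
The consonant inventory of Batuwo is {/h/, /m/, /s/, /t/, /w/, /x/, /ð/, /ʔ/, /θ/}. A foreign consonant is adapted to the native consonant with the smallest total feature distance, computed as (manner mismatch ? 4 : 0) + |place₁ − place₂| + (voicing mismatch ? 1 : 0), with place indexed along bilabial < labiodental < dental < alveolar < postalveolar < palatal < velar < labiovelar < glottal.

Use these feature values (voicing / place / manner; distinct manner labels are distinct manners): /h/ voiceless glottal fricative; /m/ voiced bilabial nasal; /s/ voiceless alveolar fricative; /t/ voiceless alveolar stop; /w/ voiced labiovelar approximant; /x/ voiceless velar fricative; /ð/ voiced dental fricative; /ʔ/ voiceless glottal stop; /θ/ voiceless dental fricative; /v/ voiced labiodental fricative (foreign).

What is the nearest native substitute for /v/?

ð

/ð/ is closest: same manner (fricative), place distance 1 (labiodental→dental), same voicing; total 1. Next closest is /θ/ at distance 2.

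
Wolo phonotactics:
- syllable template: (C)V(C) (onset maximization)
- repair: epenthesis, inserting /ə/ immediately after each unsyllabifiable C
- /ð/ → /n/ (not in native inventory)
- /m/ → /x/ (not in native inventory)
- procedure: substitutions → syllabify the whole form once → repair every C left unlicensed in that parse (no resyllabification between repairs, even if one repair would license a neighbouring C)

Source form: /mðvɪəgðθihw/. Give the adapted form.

xənəvɪəgnəθihwə

Substitution: /m/ → /x/, /ð/ → /n/, giving /xnvɪəgnθihw/.
Under (C)V(C), the unsyllabifiable consonants are /x/, /n/, /n/, /w/ (at most one coda consonant is licensed; onsets are limited to one consonant).
Each unlicensed consonant becomes the onset of a new syllable: /x/ → /xə/, /n/ → /nə/, /n/ → /nə/, /w/ → /wə/.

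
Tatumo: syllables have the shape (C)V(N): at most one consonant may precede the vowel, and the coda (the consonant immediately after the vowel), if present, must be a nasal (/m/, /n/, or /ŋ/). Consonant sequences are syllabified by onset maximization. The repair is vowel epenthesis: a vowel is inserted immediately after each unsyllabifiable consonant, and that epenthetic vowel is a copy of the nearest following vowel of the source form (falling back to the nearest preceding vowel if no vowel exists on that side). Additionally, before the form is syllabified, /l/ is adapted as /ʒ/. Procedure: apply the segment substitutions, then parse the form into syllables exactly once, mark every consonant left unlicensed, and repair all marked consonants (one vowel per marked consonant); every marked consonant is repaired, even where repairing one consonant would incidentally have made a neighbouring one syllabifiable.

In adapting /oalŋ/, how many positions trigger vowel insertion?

After substitution the input is /oaʒŋ/.
The unsyllabifiable consonants are /ʒ/, /ŋ/; each receives one epenthetic vowel.

2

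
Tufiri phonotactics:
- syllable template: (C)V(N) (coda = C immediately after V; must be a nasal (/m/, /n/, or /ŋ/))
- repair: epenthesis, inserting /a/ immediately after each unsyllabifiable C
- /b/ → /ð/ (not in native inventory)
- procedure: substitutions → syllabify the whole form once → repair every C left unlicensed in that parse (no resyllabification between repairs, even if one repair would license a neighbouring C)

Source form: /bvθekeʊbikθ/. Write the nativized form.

ðavaθekeʊðikaθa

Substitution: /b/ → /ð/, giving /ðvθekeʊðikθ/.
The consonants /ð/, /v/, /k/, /θ/ cannot be parsed into a legal (C)V(N) syllable (only a nasal (/m/, /n/, or /ŋ/) is licensed in coda position; onsets are limited to one consonant).
Each unlicensed consonant becomes the onset of a new syllable: /ð/ → /ða/, /v/ → /va/, /k/ → /ka/, /θ/ → /θa/.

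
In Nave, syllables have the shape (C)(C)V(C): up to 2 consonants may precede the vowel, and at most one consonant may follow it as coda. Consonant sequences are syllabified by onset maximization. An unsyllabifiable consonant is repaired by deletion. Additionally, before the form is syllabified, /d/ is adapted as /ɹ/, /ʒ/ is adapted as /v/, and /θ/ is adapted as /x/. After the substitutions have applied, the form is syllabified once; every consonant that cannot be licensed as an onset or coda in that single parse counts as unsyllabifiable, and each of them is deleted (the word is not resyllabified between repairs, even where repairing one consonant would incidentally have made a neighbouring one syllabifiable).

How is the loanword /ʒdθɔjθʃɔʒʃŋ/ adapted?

Substitution: /ʒ/ → /v/, /d/ → /ɹ/, /θ/ → /x/, giving /vɹxɔjxʃɔvʃŋ/.
The consonants /v/, /ʃ/, /ŋ/ cannot be parsed into a legal (C)(C)V(C) syllable (at most one coda consonant is licensed; onsets may contain at most 2 consonants).
Deletion applies to /v/, /ʃ/, /ŋ/.

ɹxɔjxʃɔv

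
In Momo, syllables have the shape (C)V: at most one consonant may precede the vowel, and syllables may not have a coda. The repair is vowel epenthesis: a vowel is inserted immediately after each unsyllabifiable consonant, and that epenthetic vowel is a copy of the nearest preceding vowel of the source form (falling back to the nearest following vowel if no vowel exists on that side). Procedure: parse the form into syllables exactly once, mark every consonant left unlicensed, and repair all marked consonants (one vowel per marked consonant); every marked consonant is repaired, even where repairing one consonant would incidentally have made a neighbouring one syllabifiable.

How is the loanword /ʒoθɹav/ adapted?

ʒoθoɹava

The consonants /θ/, /v/ cannot be parsed into a legal (C)V syllable (no codas are permitted; onsets are limited to one consonant).
Inserting the epenthetic vowel yields /θ/ → /θo/, /v/ → /va/.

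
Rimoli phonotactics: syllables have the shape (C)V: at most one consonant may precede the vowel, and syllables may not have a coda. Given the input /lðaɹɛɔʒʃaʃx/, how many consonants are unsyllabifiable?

4

Syllabifying with onset maximization leaves /l/, /ʒ/, /ʃ/, /x/ stranded (no codas are permitted; onsets are limited to one consonant).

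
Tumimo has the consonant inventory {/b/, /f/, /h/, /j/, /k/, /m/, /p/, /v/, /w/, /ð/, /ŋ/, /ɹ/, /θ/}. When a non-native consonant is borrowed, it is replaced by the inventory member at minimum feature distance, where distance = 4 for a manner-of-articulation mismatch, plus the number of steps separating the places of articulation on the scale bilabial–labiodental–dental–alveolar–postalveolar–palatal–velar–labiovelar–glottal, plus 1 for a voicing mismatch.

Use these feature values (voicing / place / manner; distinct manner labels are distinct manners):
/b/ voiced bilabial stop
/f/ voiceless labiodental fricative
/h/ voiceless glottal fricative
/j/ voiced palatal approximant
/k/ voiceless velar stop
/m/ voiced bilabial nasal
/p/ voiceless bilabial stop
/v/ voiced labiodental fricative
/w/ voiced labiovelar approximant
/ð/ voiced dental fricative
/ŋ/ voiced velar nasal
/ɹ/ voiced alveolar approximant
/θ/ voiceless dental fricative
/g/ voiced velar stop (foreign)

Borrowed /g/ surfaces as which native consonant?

k

/k/ is closest: same manner (stop), place distance 0 (velar→velar), voicing differs (+1); total 1. Next closest is /ŋ/ at distance 4.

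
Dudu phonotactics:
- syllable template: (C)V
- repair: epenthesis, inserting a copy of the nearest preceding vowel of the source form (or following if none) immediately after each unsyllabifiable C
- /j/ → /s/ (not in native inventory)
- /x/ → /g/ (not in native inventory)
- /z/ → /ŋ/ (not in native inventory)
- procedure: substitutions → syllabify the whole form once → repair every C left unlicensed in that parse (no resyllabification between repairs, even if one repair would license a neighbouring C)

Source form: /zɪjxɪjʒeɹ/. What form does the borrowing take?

ŋɪsɪgɪsɪʒeɹe

Substitution: /z/ → /ŋ/, /j/ → /s/, /x/ → /g/, giving /ŋɪsgɪsʒeɹ/.
Syllabifying with onset maximization leaves /s/, /s/, /ɹ/ stranded (no codas are permitted; onsets are limited to one consonant).
Each unlicensed consonant becomes the onset of a new syllable: /s/ → /sɪ/, /s/ → /sɪ/, /ɹ/ → /ɹe/.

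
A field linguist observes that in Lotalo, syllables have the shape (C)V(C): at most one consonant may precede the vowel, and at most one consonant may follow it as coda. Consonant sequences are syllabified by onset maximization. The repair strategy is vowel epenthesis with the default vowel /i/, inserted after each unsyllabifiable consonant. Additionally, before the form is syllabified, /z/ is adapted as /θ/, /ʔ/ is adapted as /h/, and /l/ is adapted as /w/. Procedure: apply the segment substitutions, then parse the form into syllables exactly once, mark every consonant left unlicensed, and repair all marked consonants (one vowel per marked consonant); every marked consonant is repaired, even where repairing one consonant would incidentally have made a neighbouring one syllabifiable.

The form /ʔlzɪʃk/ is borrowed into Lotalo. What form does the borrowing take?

Substitution: /ʔ/ → /h/, /l/ → /w/, /z/ → /θ/, giving /hwθɪʃk/.
Under (C)V(C), the unsyllabifiable consonants are /h/, /w/, /k/ (at most one coda consonant is licensed; onsets are limited to one consonant).
Epenthesis after each stranded consonant: /h/ → /hi/, /w/ → /wi/, /k/ → /ki/.

hiwiθɪʃki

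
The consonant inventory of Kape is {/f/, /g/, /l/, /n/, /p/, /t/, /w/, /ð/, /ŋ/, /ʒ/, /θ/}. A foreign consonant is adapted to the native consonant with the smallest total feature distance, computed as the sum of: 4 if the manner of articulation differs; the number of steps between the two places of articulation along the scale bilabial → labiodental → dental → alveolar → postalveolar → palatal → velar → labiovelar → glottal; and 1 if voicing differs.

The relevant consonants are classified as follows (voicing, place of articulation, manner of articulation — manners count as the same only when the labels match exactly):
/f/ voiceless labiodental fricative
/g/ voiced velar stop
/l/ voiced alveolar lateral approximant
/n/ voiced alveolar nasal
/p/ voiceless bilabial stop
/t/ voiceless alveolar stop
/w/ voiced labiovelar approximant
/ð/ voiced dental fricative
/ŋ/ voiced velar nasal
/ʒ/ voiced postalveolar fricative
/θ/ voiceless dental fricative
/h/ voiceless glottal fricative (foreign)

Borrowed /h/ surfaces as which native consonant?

/ʒ/ is closest: same manner (fricative), place distance 4 (glottal→postalveolar), voicing differs (+1); total 5. Next closest is /w/ at distance 6.

ʒ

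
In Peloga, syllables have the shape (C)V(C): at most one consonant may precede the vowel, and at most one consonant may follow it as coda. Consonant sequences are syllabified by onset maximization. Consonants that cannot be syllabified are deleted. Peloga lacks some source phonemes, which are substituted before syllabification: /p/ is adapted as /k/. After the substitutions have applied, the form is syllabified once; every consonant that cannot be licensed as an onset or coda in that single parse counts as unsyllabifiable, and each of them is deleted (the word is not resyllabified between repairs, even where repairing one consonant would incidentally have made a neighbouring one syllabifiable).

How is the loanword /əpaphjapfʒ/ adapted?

əkakjak

Substitution: /p/ → /k/, giving /əkakhjakfʒ/.
Under (C)V(C), the unsyllabifiable consonants are /h/, /f/, /ʒ/ (at most one coda consonant is licensed; onsets are limited to one consonant).
Deletion applies to /h/, /f/, /ʒ/.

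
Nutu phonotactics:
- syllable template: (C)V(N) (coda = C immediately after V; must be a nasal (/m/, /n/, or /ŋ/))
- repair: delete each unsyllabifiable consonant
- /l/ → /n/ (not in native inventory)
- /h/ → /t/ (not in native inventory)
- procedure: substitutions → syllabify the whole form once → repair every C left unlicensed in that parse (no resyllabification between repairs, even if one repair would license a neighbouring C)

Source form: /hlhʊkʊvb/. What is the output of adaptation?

tʊkʊ

Substitution: /h/ → /t/, /l/ → /n/, giving /tntʊkʊvb/.
The consonants /t/, /n/, /v/, /b/ cannot be parsed into a legal (C)V(N) syllable (only a nasal (/m/, /n/, or /ŋ/) is licensed in coda position; onsets are limited to one consonant).
Deletion applies to /t/, /n/, /v/, /b/.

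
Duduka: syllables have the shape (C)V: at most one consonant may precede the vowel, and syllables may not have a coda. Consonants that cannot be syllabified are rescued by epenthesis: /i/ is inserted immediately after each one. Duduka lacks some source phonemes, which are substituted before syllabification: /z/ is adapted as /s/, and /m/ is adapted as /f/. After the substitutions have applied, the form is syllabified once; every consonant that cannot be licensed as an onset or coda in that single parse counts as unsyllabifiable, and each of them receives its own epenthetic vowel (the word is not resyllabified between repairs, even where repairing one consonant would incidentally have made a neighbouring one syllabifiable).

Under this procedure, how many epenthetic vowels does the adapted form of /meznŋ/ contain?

After substitution the input is /fesnŋ/.
The unsyllabifiable consonants are /s/, /n/, /ŋ/; each receives one epenthetic vowel.

3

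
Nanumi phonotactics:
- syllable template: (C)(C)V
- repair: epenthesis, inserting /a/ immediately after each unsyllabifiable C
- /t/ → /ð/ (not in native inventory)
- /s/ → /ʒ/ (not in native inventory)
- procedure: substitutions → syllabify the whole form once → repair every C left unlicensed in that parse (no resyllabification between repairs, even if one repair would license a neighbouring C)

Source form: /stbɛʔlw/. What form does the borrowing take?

Substitution: /s/ → /ʒ/, /t/ → /ð/, giving /ʒðbɛʔlw/.
The consonants /ʒ/, /ʔ/, /l/, /w/ cannot be parsed into a legal (C)(C)V syllable (no codas are permitted; onsets may contain at most 2 consonants).
Epenthesis after each stranded consonant: /ʒ/ → /ʒa/, /ʔ/ → /ʔa/, /l/ → /la/, /w/ → /wa/.

ʒaðbɛʔalawa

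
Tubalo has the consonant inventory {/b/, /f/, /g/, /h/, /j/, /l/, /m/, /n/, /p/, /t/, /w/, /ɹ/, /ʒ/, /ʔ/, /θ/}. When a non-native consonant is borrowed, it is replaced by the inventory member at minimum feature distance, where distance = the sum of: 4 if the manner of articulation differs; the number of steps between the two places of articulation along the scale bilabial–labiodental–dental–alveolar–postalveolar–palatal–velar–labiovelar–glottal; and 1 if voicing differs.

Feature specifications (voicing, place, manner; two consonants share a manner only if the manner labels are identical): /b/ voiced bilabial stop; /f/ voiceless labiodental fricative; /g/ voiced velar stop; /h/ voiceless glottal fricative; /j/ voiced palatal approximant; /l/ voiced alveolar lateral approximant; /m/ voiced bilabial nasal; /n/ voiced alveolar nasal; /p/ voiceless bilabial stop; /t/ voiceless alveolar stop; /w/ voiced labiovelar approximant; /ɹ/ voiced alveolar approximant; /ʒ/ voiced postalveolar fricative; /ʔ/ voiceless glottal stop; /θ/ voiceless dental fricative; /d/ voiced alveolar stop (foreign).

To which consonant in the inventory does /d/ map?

/t/ is closest: same manner (stop), place distance 0 (alveolar→alveolar), voicing differs (+1); total 1. Next closest is /b/ at distance 3.

t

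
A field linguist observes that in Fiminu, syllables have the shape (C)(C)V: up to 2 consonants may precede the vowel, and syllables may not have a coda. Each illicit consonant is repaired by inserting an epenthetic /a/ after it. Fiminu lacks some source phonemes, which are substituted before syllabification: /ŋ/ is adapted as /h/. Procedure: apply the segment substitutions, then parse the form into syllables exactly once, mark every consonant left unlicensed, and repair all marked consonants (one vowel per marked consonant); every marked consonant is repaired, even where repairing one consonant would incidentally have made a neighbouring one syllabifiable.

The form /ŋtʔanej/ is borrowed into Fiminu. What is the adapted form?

Substitution: /ŋ/ → /h/, giving /htʔanej/.
Syllabifying with onset maximization leaves /h/, /j/ stranded (no codas are permitted; onsets may contain at most 2 consonants).
Inserting the epenthetic vowel yields /h/ → /ha/, /j/ → /ja/.

hatʔaneja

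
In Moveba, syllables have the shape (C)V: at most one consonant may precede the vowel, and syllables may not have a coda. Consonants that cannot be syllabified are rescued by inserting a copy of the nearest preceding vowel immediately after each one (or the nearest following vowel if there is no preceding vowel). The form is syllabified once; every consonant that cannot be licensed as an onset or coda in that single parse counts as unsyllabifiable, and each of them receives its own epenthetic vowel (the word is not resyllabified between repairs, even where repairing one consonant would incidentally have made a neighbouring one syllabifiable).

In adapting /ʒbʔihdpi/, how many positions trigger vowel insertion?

4

The unsyllabifiable consonants are /ʒ/, /b/, /h/, /d/; each receives one epenthetic vowel.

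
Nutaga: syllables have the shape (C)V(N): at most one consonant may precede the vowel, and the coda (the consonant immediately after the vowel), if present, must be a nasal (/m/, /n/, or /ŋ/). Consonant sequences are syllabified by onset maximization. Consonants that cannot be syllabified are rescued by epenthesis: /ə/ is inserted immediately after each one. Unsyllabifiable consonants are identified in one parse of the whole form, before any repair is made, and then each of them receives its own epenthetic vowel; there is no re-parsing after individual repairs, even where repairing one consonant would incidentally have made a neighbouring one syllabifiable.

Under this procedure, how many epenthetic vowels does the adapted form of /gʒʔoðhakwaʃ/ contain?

5

The unsyllabifiable consonants are /g/, /ʒ/, /ð/, /k/, /ʃ/; each receives one epenthetic vowel.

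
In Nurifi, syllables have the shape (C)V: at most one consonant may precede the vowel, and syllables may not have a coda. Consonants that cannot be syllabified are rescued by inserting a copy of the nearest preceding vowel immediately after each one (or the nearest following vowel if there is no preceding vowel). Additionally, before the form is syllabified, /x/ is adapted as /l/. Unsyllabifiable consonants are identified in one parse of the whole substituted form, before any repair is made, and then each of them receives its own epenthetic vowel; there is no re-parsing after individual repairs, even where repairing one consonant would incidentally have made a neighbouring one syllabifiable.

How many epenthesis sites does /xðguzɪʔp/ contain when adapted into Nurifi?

After substitution the input is /lðguzɪʔp/.
The unsyllabifiable consonants are /l/, /ð/, /ʔ/, /p/; each receives one epenthetic vowel.

4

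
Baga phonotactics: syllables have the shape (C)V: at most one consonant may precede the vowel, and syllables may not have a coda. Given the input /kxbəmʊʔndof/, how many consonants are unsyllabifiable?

5

The consonants /k/, /x/, /ʔ/, /n/, /f/ cannot be parsed into a legal (C)V syllable (no codas are permitted; onsets are limited to one consonant).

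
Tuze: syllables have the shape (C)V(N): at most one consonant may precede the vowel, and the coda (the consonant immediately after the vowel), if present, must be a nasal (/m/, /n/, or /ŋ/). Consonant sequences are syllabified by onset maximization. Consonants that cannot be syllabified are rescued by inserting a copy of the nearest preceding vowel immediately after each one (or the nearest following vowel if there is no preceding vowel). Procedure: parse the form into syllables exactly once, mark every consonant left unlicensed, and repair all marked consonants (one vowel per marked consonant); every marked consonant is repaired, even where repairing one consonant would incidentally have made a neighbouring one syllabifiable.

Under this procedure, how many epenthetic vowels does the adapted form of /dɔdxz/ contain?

3

The unsyllabifiable consonants are /d/, /x/, /z/; each receives one epenthetic vowel.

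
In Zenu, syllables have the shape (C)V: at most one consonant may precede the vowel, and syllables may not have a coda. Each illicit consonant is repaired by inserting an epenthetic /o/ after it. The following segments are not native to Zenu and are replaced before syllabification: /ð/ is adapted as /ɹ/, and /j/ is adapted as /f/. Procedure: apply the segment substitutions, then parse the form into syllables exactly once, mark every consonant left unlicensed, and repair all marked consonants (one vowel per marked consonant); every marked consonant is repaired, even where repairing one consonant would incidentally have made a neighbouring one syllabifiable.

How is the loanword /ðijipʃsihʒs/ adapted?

Substitution: /ð/ → /ɹ/, /j/ → /f/, giving /ɹifipʃsihʒs/.
Syllabifying with onset maximization leaves /p/, /ʃ/, /h/, /ʒ/, /s/ stranded (no codas are permitted; onsets are limited to one consonant).
Each unlicensed consonant becomes the onset of a new syllable: /p/ → /po/, /ʃ/ → /ʃo/, /h/ → /ho/, /ʒ/ → /ʒo/, /s/ → /so/.

ɹifipoʃosihoʒoso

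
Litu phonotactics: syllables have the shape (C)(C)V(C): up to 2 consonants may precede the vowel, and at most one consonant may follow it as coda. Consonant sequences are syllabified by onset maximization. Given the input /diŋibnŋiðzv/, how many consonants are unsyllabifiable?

The consonants /z/, /v/ cannot be parsed into a legal (C)(C)V(C) syllable (at most one coda consonant is licensed; onsets may contain at most 2 consonants).

2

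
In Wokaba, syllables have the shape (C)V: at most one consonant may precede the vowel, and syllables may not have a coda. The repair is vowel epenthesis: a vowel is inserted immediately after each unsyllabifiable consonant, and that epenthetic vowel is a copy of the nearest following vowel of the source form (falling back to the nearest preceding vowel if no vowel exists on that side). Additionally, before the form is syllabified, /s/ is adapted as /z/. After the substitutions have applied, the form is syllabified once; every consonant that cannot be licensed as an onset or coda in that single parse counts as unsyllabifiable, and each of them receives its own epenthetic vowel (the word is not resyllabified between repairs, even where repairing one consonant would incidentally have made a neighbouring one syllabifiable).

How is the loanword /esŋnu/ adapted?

ezuŋunu

Substitution: /s/ → /z/, giving /ezŋnu/.
Under (C)V, the unsyllabifiable consonants are /z/, /ŋ/ (no codas are permitted; onsets are limited to one consonant).
Each unlicensed consonant becomes the onset of a new syllable: /z/ → /zu/, /ŋ/ → /ŋu/.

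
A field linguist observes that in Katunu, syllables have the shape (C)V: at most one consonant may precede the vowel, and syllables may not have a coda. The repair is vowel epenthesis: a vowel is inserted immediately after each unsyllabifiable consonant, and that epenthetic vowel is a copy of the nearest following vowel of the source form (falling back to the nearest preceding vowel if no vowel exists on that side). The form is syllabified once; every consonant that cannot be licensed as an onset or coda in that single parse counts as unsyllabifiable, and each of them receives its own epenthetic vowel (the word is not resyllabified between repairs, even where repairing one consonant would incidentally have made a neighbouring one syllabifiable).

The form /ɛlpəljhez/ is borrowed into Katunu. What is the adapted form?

Under (C)V, the unsyllabifiable consonants are /l/, /l/, /j/, /z/ (no codas are permitted; onsets are limited to one consonant).
Epenthesis after each stranded consonant: /l/ → /lə/, /l/ → /le/, /j/ → /je/, /z/ → /ze/.

ɛləpəlejeheze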